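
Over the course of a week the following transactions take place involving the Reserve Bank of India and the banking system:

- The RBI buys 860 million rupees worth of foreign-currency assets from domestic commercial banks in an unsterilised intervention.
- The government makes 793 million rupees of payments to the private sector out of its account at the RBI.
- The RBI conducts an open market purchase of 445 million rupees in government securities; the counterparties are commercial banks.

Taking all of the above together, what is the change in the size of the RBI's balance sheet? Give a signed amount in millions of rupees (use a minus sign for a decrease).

FX purchase 860 million rupees: an RBI asset is acquired → +860M.
Government spending 793 million rupees: only the composition of liabilities changes → 0.
OMO purchase (from banks) 445 million rupees: an RBI asset is acquired → +445M.
Net: 860 + 0 + 445 = +1305 million.

+1305 million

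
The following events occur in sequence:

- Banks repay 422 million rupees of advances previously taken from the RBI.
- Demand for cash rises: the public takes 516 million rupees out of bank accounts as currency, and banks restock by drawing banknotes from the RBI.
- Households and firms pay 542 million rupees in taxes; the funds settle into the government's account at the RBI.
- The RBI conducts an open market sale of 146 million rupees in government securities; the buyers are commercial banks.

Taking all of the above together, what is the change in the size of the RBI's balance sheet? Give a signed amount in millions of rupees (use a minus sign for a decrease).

Discount-window repayment 422 million rupees: an RBI asset is shed → −422M.
Currency withdrawal 516 million rupees: only the composition of liabilities changes → 0.
Government account inflow 542 million rupees: only the composition of liabilities changes → 0.
OMO sale (to banks) 146 million rupees: an RBI asset is shed → −146M.
Net: −422 + 0 + 0 − 146 = -568 million.

-568 million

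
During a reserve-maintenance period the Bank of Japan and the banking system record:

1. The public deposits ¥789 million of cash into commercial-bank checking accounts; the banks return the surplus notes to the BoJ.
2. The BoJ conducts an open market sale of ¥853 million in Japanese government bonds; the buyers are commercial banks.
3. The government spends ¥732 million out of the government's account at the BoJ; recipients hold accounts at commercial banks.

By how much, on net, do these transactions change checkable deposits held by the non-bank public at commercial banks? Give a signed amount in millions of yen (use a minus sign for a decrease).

Currency deposit ¥789 million: non-bank counterparties' bank balances rise → +¥789M.
OMO sale (to banks) ¥853 million: the counterparty is a bank, so public deposits are unchanged → 0.
Government spending ¥732 million: non-bank counterparties' bank balances rise → +¥732M.
Net: 789 + 0 + 732 = +¥1521 million.

+¥1521 million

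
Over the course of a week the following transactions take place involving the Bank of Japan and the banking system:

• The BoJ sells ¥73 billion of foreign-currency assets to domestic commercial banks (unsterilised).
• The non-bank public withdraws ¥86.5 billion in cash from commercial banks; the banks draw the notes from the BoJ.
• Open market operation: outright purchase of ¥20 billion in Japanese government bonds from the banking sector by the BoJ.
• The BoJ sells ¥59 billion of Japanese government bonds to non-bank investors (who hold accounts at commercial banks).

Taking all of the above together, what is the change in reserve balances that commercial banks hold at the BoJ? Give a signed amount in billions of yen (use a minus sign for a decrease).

-¥198.5 billion

FX sale ¥73 billion: the buying banks pay out of their reserve balances → −¥73B.
Currency withdrawal ¥86.5 billion: banks swap reserves for currency → −¥86.5B.
OMO purchase (from banks) ¥20 billion: the BoJ pays by crediting reserve accounts → +¥20B.
Asset sale (to non-banks) ¥59 billion: the non-bank buyers' banks settle from reserves → −¥59B.
Net: −73 − 86.5 + 20 − 59 = -¥198.5 billion.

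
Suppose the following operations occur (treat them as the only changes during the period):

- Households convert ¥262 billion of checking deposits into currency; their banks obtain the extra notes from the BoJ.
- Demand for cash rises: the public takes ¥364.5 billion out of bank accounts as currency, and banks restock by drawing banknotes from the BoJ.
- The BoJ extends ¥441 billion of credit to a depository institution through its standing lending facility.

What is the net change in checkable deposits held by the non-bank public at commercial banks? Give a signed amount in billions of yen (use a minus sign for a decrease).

-¥626.5 billion

Currency withdrawal ¥262 billion: non-bank counterparties' bank balances fall → −¥262B.
Currency withdrawal ¥364.5 billion: non-bank counterparties' bank balances fall → −¥364.5B.
Discount-window loan ¥441 billion: the counterparty is a bank, so public deposits are unchanged → 0.
Net: −262 − 364.5 + 0 = -¥626.5 billion.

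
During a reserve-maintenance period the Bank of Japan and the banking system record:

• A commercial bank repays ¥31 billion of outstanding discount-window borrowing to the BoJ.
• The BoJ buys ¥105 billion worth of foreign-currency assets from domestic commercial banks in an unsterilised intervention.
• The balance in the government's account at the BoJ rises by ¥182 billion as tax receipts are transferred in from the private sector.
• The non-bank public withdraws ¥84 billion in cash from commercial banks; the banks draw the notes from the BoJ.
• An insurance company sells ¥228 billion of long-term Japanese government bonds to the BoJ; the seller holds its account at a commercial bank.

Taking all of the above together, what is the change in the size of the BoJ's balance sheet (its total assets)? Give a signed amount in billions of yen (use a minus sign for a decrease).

+¥302 billion

Discount-window repayment ¥31 billion: a BoJ asset is shed → −¥31B.
FX purchase ¥105 billion: a BoJ asset is acquired → +¥105B.
Government account inflow ¥182 billion: only the composition of liabilities changes → 0.
Currency withdrawal ¥84 billion: only the composition of liabilities changes → 0.
Asset purchase (from non-banks) ¥228 billion: a BoJ asset is acquired → +¥228B.
Net: −31 + 105 + 0 + 0 + 228 = +¥302 billion.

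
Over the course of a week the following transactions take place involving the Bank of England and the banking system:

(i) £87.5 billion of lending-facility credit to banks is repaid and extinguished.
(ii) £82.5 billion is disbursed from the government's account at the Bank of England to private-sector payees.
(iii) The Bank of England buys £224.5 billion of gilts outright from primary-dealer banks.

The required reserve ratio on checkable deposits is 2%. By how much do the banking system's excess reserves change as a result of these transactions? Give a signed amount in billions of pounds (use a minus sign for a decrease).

Discount-window repayment £87.5 billion: reserves −£87.5B, deposits 0.
Government spending £82.5 billion: reserves +£82.5B, deposits +£82.5B.
OMO purchase (from banks) £224.5 billion: reserves +£224.5B, deposits 0.
Totals: Δreserves = +£219.5B, Δdeposits = +£82.5B.
Δrequired reserves = 2% × +£82.5B = +£1.65B.
Δexcess reserves = Δreserves − Δrequired = +£219.5B − (+£1.65B) = +£217.85 billion.

+£217.85 billion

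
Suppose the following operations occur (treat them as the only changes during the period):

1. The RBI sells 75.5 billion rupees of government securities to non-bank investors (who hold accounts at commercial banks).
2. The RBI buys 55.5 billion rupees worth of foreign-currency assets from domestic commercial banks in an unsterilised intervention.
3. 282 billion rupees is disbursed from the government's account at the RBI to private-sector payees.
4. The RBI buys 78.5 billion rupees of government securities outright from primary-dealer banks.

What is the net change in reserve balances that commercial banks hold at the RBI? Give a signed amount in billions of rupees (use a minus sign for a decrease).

+340.5 billion

RBI balance sheet:
  Assets:      Securities +3B, Foreign assets +55.5B
  Liabilities: Bank reserves +340.5B, Government deposits −282B
Commercial banking system:
  Assets:      Reserves at CB +340.5B, Securities −78.5B, Foreign assets −55.5B
  Liabilities: Checkable deposits +206.5B
So the change in reserve balances that commercial banks hold at the RBI is +340.5 billion.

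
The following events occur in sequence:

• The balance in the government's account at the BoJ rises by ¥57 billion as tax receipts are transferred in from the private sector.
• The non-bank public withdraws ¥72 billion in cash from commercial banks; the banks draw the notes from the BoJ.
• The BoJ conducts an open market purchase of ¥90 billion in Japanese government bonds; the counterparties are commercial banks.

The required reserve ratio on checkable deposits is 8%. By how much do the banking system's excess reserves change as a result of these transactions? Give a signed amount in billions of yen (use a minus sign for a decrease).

-¥28.68 billion

Government account inflow ¥57 billion: reserves −¥57B, deposits −¥57B.
Currency withdrawal ¥72 billion: reserves −¥72B, deposits −¥72B.
OMO purchase (from banks) ¥90 billion: reserves +¥90B, deposits 0.
Totals: Δreserves = −¥39B, Δdeposits = −¥129B.
Δrequired reserves = 8% × −¥129B = −¥10.32B.
Δexcess reserves = Δreserves − Δrequired = −¥39B − (−¥10.32B) = -¥28.68 billion.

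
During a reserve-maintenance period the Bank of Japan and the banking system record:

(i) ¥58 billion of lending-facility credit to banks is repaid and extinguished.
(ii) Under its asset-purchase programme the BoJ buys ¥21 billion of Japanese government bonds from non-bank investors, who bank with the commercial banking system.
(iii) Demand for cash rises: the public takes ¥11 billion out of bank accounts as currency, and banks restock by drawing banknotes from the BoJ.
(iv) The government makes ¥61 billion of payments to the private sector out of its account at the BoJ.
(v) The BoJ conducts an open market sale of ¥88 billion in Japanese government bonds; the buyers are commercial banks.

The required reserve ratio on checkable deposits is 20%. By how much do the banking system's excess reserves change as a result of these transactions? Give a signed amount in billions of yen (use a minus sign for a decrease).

-¥89.2 billion

Discount-window repayment ¥58 billion: reserves −¥58B, deposits 0.
Asset purchase (from non-banks) ¥21 billion: reserves +¥21B, deposits +¥21B.
Currency withdrawal ¥11 billion: reserves −¥11B, deposits −¥11B.
Government spending ¥61 billion: reserves +¥61B, deposits +¥61B.
OMO sale (to banks) ¥88 billion: reserves −¥88B, deposits 0.
Totals: Δreserves = −¥75B, Δdeposits = +¥71B.
Δrequired reserves = 20% × +¥71B = +¥14.2B.
Δexcess reserves = Δreserves − Δrequired = −¥75B − (+¥14.2B) = -¥89.2 billion.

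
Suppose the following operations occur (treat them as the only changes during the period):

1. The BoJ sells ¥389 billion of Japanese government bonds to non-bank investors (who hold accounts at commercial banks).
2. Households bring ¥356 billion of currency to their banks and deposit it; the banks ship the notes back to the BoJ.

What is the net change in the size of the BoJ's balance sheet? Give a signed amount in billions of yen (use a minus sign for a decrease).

BoJ balance sheet:
  Assets:      Securities −¥389B
  Liabilities: Bank reserves −¥33B, Currency in circulation −¥356B
Commercial banking system:
  Assets:      Reserves at CB −¥33B
  Liabilities: Checkable deposits −¥33B
Change in total BoJ assets = -¥389 billion.

-¥389 billion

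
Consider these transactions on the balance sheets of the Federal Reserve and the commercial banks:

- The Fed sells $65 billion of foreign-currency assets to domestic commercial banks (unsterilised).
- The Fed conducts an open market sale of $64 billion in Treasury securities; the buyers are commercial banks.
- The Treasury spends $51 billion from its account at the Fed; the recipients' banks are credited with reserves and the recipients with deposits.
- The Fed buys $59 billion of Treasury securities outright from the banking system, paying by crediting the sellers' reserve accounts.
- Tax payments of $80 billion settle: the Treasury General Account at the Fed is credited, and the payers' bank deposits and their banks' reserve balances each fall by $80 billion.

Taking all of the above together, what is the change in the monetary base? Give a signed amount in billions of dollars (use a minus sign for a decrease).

-$99 billion

FX sale $65 billion: Fed balance sheet contracts → −$65B.
OMO sale (to banks) $64 billion: Fed balance sheet contracts → −$64B.
Government spending $51 billion: a non-base liability converts back to reserves → +$51B.
OMO purchase (from banks) $59 billion: Fed balance sheet expands → +$59B.
Government account inflow $80 billion: reserves shift to a non-base liability → −$80B.
Net: −65 − 64 + 51 + 59 − 80 = -$99 billion.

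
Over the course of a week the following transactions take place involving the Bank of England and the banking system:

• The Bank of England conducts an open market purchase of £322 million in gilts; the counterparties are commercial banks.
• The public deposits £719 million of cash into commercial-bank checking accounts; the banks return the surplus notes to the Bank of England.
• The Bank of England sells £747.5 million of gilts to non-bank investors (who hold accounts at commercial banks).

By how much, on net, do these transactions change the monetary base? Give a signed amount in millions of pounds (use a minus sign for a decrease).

OMO purchase (from banks) £322 million: Bank of England balance sheet expands → +£322M.
Currency deposit £719 million: just a shift between currency and reserves — both are base money → 0.
Asset sale (to non-banks) £747.5 million: Bank of England balance sheet contracts → −£747.5M.
Net: 322 + 0 − 747.5 = -£425.5 million.

-£425.5 million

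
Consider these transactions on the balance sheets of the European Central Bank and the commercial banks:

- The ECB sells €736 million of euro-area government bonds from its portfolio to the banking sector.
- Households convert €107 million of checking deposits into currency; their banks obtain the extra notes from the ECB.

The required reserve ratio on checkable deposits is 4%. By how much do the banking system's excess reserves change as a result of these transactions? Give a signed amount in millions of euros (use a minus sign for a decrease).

OMO sale (to banks) €736 million: reserves −€736M, deposits 0.
Currency withdrawal €107 million: reserves −€107M, deposits −€107M.
Totals: Δreserves = −€843M, Δdeposits = −€107M.
Δrequired reserves = 4% × −€107M = −€4.28M.
Δexcess reserves = Δreserves − Δrequired = −€843M − (−€4.28M) = -€838.72 million.

-€838.72 million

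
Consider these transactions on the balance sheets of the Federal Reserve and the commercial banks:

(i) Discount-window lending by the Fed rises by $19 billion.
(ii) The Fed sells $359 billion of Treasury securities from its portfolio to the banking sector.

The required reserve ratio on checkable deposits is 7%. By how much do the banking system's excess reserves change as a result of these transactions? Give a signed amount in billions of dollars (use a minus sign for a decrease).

Discount-window loan $19 billion: reserves +$19B, deposits 0.
OMO sale (to banks) $359 billion: reserves −$359B, deposits 0.
Totals: Δreserves = −$340B, Δdeposits = 0.
Δrequired reserves = 7% × 0 = 0.
Δexcess reserves = Δreserves − Δrequired = −$340B − (0) = -$340 billion.

-$340 billion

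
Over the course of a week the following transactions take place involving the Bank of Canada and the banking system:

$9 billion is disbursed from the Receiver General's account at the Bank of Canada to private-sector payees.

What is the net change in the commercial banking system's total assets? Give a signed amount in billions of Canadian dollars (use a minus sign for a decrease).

+$9 billion

Government spending $9 billion: bank balance sheets expand → +$9B.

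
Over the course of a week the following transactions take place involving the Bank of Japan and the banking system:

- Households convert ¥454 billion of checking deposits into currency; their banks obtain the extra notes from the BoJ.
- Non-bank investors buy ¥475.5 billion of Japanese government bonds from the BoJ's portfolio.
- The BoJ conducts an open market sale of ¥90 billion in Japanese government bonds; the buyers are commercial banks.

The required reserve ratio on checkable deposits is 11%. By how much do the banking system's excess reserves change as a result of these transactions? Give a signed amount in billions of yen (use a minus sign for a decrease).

Currency withdrawal ¥454 billion: reserves −¥454B, deposits −¥454B.
Asset sale (to non-banks) ¥475.5 billion: reserves −¥475.5B, deposits −¥475.5B.
OMO sale (to banks) ¥90 billion: reserves −¥90B, deposits 0.
Totals: Δreserves = −¥1019.5B, Δdeposits = −¥929.5B.
Δrequired reserves = 11% × −¥929.5B = −¥102.245B.
Δexcess reserves = Δreserves − Δrequired = −¥1019.5B − (−¥102.245B) = -¥917.255 billion.

-¥917.255 billion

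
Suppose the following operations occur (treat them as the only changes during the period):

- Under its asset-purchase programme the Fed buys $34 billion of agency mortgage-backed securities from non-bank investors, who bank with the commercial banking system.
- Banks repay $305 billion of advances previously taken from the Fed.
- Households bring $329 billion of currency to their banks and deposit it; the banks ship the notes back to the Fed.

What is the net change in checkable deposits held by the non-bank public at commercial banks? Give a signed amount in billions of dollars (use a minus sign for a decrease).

+$363 billion

Fed balance sheet:
  Assets:      Securities +$34B, Loans to banks −$305B
  Liabilities: Bank reserves +$58B, Currency in circulation −$329B
Commercial banking system:
  Assets:      Reserves at CB +$58B
  Liabilities: Checkable deposits +$363B, Borrowings from CB −$305B
So the change in checkable deposits held by the non-bank public at commercial banks is +$363 billion.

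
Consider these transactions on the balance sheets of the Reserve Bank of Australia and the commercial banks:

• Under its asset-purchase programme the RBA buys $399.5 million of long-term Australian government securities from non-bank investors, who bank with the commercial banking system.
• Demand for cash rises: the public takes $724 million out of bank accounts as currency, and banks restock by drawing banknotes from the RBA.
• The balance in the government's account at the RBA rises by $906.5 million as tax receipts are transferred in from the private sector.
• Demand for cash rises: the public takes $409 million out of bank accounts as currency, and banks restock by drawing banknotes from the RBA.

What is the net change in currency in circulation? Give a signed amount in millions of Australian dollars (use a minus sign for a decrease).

RBA balance sheet:
  Assets:      Securities +$399.5M
  Liabilities: Bank reserves −$1640M, Currency in circulation +$1133M, Government deposits +$906.5M
Commercial banking system:
  Assets:      Reserves at CB −$1640M
  Liabilities: Checkable deposits −$1640M
So the change in currency in circulation is +$1133 million.

+$1133 million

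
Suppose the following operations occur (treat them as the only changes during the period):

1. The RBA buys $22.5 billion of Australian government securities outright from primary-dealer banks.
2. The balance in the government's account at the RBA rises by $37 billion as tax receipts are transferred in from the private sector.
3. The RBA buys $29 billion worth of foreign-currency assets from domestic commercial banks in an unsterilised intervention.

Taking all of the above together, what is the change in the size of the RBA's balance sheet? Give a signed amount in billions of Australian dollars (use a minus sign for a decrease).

+$51.5 billion

RBA balance sheet:
  Assets:      Securities +$22.5B, Foreign assets +$29B
  Liabilities: Bank reserves +$14.5B, Government deposits +$37B
Change in total RBA assets = +$51.5 billion.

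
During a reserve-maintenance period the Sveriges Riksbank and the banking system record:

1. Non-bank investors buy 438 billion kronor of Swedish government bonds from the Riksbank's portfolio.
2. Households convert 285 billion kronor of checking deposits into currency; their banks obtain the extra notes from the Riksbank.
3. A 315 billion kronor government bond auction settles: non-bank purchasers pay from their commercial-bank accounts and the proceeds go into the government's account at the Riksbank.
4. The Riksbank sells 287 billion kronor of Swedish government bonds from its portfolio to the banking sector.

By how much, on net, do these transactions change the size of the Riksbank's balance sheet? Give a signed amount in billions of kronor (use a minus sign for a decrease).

Asset sale (to non-banks) 438 billion kronor: a Riksbank asset is shed → −438B.
Currency withdrawal 285 billion kronor: only the composition of liabilities changes → 0.
Government account inflow 315 billion kronor: only the composition of liabilities changes → 0.
OMO sale (to banks) 287 billion kronor: a Riksbank asset is shed → −287B.
Net: −438 + 0 + 0 − 287 = -725 billion.

-725 billion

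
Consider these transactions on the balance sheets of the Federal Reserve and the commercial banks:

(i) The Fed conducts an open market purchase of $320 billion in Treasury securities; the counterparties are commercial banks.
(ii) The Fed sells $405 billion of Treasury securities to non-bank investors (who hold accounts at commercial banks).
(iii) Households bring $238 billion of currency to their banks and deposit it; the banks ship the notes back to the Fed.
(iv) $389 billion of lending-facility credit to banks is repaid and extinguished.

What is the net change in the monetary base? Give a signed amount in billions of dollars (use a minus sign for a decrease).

-$474 billion

OMO purchase (from banks) $320 billion: Fed balance sheet expands → +$320B.
Asset sale (to non-banks) $405 billion: Fed balance sheet contracts → −$405B.
Currency deposit $238 billion: just a shift between currency and reserves — both are base money → 0.
Discount-window repayment $389 billion: Fed balance sheet contracts → −$389B.
Net: 320 − 405 + 0 − 389 = -$474 billion.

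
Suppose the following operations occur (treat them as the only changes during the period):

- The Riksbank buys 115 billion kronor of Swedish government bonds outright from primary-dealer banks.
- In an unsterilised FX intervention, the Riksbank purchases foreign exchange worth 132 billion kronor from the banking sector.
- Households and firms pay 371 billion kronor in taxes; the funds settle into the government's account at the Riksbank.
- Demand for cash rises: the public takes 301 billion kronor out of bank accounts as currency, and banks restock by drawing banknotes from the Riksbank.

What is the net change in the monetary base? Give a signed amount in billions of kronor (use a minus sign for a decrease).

OMO purchase (from banks) 115 billion kronor: Riksbank balance sheet expands → +115B.
FX purchase 132 billion kronor: Riksbank balance sheet expands → +132B.
Government account inflow 371 billion kronor: reserves shift to a non-base liability → −371B.
Currency withdrawal 301 billion kronor: just a shift between currency and reserves — both are base money → 0.
Net: 115 + 132 − 371 + 0 = -124 billion.

-124 billion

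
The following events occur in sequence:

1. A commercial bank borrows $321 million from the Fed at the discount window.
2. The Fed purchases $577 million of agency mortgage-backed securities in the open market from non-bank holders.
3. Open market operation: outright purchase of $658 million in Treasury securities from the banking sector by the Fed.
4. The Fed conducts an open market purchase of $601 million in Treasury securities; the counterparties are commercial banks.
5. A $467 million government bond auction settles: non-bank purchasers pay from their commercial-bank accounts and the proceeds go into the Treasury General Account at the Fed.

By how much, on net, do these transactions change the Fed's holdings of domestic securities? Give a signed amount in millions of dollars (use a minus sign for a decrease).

Fed balance sheet:
  Assets:      Securities +$1836M, Loans to banks +$321M
  Liabilities: Bank reserves +$1690M, Government deposits +$467M
So the change in the Fed's holdings of domestic securities is +$1836 million.

+$1836 million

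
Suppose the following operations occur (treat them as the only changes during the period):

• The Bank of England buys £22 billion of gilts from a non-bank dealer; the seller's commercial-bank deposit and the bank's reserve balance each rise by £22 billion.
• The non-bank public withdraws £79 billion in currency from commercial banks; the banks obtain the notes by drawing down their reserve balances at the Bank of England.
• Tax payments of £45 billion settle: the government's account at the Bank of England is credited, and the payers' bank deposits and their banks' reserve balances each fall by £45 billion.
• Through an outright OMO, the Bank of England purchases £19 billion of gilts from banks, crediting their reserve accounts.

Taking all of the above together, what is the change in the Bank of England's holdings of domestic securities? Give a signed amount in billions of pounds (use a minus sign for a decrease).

Bank of England balance sheet:
  Assets:      Securities +£41B
  Liabilities: Bank reserves −£83B, Currency in circulation +£79B, Government deposits +£45B
So the change in the Bank of England's holdings of domestic securities is +£41 billion.

+£41 billion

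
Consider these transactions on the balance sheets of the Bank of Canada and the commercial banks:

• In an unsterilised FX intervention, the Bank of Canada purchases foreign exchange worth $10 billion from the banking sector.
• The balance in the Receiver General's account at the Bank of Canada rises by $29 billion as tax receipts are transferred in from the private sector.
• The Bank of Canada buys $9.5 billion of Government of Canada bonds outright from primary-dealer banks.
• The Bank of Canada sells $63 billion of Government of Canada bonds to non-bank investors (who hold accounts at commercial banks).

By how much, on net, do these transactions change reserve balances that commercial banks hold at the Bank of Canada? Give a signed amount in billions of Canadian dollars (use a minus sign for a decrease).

-$72.5 billion

Bank of Canada balance sheet:
  Assets:      Securities −$53.5B, Foreign assets +$10B
  Liabilities: Bank reserves −$72.5B, Government deposits +$29B
Commercial banking system:
  Assets:      Reserves at CB −$72.5B, Securities −$9.5B, Foreign assets −$10B
  Liabilities: Checkable deposits −$92B
So the change in reserve balances that commercial banks hold at the Bank of Canada is -$72.5 billion.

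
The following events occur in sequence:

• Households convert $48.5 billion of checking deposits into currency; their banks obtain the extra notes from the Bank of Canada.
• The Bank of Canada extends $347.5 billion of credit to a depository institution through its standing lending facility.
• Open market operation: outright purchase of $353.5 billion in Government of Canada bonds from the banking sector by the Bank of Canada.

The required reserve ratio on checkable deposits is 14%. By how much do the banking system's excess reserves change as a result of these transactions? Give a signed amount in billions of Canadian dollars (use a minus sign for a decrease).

Currency withdrawal $48.5 billion: reserves −$48.5B, deposits −$48.5B.
Discount-window loan $347.5 billion: reserves +$347.5B, deposits 0.
OMO purchase (from banks) $353.5 billion: reserves +$353.5B, deposits 0.
Totals: Δreserves = +$652.5B, Δdeposits = −$48.5B.
Δrequired reserves = 14% × −$48.5B = −$6.79B.
Δexcess reserves = Δreserves − Δrequired = +$652.5B − (−$6.79B) = +$659.29 billion.

+$659.29 billion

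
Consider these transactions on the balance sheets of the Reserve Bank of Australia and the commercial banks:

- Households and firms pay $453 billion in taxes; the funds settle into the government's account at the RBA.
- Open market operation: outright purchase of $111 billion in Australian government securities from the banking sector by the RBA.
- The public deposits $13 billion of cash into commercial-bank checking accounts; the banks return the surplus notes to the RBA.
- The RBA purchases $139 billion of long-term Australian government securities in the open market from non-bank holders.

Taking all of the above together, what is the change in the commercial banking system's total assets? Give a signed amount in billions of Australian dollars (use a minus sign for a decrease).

-$301 billion

Government account inflow $453 billion: bank balance sheets shrink → −$453B.
OMO purchase (from banks) $111 billion: just an asset swap on bank balance sheets → 0.
Currency deposit $13 billion: bank balance sheets expand → +$13B.
Asset purchase (from non-banks) $139 billion: bank balance sheets expand → +$139B.
Net: −453 + 0 + 13 + 139 = -$301 billion.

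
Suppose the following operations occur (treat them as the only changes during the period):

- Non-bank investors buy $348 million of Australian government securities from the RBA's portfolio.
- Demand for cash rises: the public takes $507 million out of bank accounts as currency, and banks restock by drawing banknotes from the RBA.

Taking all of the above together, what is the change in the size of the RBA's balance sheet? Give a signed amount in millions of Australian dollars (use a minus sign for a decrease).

-$348 million

RBA balance sheet:
  Assets:      Securities −$348M
  Liabilities: Bank reserves −$855M, Currency in circulation +$507M
Change in total RBA assets = -$348 million.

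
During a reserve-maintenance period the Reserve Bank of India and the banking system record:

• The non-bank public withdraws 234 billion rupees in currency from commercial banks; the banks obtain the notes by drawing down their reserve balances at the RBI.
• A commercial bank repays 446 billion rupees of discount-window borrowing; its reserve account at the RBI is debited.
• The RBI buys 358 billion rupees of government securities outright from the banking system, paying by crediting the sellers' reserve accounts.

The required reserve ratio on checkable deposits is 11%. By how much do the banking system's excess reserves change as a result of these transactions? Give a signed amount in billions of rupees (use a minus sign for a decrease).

Currency withdrawal 234 billion rupees: reserves −234B, deposits −234B.
Discount-window repayment 446 billion rupees: reserves −446B, deposits 0.
OMO purchase (from banks) 358 billion rupees: reserves +358B, deposits 0.
Totals: Δreserves = −322B, Δdeposits = −234B.
Δrequired reserves = 11% × −234B = −25.74B.
Δexcess reserves = Δreserves − Δrequired = −322B − (−25.74B) = -296.26 billion.

-296.26 billion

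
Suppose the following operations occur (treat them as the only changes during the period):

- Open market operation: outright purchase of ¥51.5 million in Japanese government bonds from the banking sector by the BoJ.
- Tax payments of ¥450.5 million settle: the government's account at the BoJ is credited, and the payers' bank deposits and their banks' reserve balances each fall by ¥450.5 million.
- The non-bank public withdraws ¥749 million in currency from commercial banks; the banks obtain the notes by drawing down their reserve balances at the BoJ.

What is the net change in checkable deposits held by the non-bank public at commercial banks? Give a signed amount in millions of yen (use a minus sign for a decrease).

BoJ balance sheet:
  Assets:      Securities +¥51.5M
  Liabilities: Bank reserves −¥1148M, Currency in circulation +¥749M, Government deposits +¥450.5M
Commercial banking system:
  Assets:      Reserves at CB −¥1148M, Securities −¥51.5M
  Liabilities: Checkable deposits −¥1199.5M
So the change in checkable deposits held by the non-bank public at commercial banks is -¥1199.5 million.

-¥1199.5 million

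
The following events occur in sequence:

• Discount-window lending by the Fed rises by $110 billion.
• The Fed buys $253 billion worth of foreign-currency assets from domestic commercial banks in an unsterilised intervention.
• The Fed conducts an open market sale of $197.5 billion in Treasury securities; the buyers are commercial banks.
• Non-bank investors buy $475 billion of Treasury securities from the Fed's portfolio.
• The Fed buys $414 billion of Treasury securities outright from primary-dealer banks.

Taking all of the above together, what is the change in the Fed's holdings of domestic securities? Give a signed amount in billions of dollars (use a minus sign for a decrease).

Discount-window loan $110 billion: the Fed's securities portfolio is untouched → 0.
FX purchase $253 billion: the Fed's securities portfolio is untouched → 0.
OMO sale (to banks) $197.5 billion: securities removed from the Fed's portfolio → −$197.5B.
Asset sale (to non-banks) $475 billion: securities removed from the Fed's portfolio → −$475B.
OMO purchase (from banks) $414 billion: securities added to the Fed's portfolio → +$414B.
Net: 0 + 0 − 197.5 − 475 + 414 = -$258.5 billion.

-$258.5 billion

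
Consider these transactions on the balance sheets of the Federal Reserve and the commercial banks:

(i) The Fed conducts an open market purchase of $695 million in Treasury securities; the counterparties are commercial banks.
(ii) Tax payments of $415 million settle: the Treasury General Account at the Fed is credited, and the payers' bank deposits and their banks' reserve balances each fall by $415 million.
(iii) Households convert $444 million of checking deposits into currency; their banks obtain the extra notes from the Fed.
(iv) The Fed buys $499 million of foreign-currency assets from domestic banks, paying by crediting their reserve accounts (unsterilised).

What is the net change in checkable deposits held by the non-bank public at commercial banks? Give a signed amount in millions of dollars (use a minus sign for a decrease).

-$859 million

OMO purchase (from banks) $695 million: the counterparty is a bank, so public deposits are unchanged → 0.
Government account inflow $415 million: non-bank counterparties' bank balances fall → −$415M.
Currency withdrawal $444 million: non-bank counterparties' bank balances fall → −$444M.
FX purchase $499 million: the counterparty is a bank, so public deposits are unchanged → 0.
Net: 0 − 415 − 444 + 0 = -$859 million.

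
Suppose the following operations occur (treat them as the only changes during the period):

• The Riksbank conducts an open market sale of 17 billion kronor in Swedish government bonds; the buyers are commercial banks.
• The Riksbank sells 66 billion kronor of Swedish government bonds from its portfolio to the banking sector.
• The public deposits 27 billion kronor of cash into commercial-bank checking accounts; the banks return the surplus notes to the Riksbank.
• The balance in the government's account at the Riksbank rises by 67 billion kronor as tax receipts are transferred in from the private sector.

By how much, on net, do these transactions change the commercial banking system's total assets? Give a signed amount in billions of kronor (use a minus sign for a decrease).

Riksbank balance sheet:
  Assets:      Securities −83B
  Liabilities: Bank reserves −123B, Currency in circulation −27B, Government deposits +67B
Commercial banking system:
  Assets:      Reserves at CB −123B, Securities +83B
  Liabilities: Checkable deposits −40B
Change in total bank assets = -40 billion.

-40 billion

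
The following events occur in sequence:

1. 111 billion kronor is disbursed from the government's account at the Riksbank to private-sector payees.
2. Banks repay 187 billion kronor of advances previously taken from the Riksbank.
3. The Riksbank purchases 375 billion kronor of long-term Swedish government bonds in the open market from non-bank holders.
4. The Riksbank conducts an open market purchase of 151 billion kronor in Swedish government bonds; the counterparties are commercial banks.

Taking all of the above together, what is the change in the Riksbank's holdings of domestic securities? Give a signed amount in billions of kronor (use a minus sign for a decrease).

+526 billion

Government spending 111 billion kronor: the Riksbank's securities portfolio is untouched → 0.
Discount-window repayment 187 billion kronor: the Riksbank's securities portfolio is untouched → 0.
Asset purchase (from non-banks) 375 billion kronor: securities added to the Riksbank's portfolio → +375B.
OMO purchase (from banks) 151 billion kronor: securities added to the Riksbank's portfolio → +151B.
Net: 0 + 0 + 375 + 151 = +526 billion.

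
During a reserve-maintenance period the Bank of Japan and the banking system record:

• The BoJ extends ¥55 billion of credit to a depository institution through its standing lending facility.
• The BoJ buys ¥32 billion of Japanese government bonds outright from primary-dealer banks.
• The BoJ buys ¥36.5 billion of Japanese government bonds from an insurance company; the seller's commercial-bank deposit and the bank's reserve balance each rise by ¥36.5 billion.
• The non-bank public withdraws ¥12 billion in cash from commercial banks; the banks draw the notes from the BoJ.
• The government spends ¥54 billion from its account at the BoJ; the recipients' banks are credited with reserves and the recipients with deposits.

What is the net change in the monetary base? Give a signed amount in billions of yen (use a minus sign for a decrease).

+¥177.5 billion

Discount-window loan ¥55 billion: BoJ balance sheet expands → +¥55B.
OMO purchase (from banks) ¥32 billion: BoJ balance sheet expands → +¥32B.
Asset purchase (from non-banks) ¥36.5 billion: BoJ balance sheet expands → +¥36.5B.
Currency withdrawal ¥12 billion: just a shift between currency and reserves — both are base money → 0.
Government spending ¥54 billion: a non-base liability converts back to reserves → +¥54B.
Net: 55 + 32 + 36.5 + 0 + 54 = +¥177.5 billion.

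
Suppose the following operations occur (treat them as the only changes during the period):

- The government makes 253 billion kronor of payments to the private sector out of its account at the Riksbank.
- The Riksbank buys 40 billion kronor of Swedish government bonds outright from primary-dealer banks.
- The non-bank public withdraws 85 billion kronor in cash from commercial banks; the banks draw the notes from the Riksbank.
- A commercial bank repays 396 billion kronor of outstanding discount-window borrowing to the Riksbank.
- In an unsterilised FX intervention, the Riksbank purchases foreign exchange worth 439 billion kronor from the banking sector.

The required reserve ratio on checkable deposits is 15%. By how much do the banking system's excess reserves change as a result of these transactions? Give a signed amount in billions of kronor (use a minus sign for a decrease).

Government spending 253 billion kronor: reserves +253B, deposits +253B.
OMO purchase (from banks) 40 billion kronor: reserves +40B, deposits 0.
Currency withdrawal 85 billion kronor: reserves −85B, deposits −85B.
Discount-window repayment 396 billion kronor: reserves −396B, deposits 0.
FX purchase 439 billion kronor: reserves +439B, deposits 0.
Totals: Δreserves = +251B, Δdeposits = +168B.
Δrequired reserves = 15% × +168B = +25.2B.
Δexcess reserves = Δreserves − Δrequired = +251B − (+25.2B) = +225.8 billion.

+225.8 billion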